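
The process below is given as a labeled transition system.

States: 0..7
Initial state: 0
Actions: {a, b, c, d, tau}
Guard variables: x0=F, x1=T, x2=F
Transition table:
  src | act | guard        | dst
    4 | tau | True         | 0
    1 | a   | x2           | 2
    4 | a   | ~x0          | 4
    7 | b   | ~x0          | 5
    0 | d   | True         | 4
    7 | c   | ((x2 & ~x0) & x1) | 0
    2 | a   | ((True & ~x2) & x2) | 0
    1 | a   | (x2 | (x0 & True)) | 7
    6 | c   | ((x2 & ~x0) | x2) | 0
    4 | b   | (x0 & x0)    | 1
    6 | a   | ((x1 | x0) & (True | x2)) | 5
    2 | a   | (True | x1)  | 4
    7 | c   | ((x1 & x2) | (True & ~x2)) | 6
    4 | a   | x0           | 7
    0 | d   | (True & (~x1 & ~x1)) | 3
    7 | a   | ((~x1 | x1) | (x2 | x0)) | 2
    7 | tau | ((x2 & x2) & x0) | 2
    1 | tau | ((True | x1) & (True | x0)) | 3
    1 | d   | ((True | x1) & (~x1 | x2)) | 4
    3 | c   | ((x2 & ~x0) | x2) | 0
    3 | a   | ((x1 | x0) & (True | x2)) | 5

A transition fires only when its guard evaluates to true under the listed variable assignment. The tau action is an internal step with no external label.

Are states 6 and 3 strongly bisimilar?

Answer: BISIMILAR

Working:
Bisimulation quotient by refinement:
  round 0: {{0,1,2,3,4,5,6,7}}
  round 1: {{0},{1},{2,3,6},{4},{5},{7}}
  round 2: {{0},{1},{2},{3,6},{4},{5},{7}}
Fixed point at round 3; 7 class(es).
[6]={3,6}  [3]={3,6}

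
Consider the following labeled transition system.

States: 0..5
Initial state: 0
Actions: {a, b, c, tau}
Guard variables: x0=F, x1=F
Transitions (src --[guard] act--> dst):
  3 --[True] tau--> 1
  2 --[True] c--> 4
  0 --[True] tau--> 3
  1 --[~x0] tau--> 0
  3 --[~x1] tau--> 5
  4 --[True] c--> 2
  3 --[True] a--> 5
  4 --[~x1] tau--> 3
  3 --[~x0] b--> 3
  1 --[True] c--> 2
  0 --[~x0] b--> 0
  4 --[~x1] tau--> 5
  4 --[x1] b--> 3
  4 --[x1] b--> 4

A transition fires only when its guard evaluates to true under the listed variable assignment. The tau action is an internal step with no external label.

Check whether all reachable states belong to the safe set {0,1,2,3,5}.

Answer: INVARIANT VIOLATED at state 4

Analysis:
Inv-set: {0,1,2,3,5}
R = {0,1,2,3,4,5}
  0: safe
  1: safe
  2: safe
  3: safe
  4: outside
  5: safe
counterexample path to 4: tau·tau·c·c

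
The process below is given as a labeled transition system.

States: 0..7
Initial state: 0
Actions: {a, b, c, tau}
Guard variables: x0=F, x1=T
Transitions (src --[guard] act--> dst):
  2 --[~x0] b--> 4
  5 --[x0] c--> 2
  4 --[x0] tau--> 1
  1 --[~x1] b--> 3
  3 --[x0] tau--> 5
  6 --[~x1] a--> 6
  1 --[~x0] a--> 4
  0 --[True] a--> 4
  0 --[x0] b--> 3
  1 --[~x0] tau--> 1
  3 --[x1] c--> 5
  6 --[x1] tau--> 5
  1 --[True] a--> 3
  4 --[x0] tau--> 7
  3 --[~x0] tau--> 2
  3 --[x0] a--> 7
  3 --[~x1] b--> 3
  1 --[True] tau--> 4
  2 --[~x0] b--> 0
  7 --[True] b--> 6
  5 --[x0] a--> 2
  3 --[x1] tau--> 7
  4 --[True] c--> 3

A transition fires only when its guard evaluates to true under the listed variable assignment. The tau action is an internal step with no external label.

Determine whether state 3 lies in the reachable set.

Answer: REACHABLE

Trace:
After dropping false guards: 13 live edges.
L0 = {0}
L1 = {4}  total {0,4}
L2 = {3}  total {0,3,4}
L3 = {2,5,7}  total {0,2,3,4,5,7}
L4 = {6}  total {0,2,3,4,5,6,7}
Reach set: {0,2,3,4,5,6,7}
trace reaching 3: a·c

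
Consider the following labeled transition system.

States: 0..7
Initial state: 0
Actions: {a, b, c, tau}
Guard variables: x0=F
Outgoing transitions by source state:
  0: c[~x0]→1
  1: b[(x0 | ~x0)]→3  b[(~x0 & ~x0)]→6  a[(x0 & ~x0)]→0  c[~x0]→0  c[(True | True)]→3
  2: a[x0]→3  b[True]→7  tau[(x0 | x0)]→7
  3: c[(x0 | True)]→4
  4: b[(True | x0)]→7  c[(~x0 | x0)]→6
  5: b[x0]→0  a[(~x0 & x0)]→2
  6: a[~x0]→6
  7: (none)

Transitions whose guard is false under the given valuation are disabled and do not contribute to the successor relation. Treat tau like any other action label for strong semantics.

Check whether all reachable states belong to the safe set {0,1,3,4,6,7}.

Inv-set: {0,1,3,4,6,7}
Reachable = {0,1,3,4,6,7}
  0: ✓
  1: ✓
  3: ✓
  4: ✓
  6: ✓
  7: ✓

Answer: INVARIANT HOLDS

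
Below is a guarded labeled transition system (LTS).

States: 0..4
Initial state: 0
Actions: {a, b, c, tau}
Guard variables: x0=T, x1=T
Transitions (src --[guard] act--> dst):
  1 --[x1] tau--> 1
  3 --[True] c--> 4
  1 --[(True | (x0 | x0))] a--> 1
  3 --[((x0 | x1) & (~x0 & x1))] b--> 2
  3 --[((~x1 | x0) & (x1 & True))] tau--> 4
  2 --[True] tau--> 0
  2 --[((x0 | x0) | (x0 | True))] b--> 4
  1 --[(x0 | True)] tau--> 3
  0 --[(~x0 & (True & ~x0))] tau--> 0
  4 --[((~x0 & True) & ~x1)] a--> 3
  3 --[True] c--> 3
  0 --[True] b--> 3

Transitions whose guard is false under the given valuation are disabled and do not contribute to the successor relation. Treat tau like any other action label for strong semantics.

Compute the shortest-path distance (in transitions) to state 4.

Answer: 2

Trace:
Layered search for 4:
  L0 = {0}
  L1 = {3}
  L2 = {4}
4 enters at depth 2; path b·c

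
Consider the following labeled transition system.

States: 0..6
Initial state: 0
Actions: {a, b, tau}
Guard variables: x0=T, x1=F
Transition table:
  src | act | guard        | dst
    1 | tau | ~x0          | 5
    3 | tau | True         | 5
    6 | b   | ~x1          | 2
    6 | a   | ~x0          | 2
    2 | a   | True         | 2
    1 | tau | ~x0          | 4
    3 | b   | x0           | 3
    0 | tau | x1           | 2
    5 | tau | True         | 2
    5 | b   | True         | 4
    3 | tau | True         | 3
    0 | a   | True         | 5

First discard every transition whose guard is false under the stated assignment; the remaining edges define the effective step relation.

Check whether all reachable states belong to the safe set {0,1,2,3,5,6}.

Inv-set: {0,1,2,3,5,6}
Reachable = {0,2,4,5}
  0: ✓
  2: ✓
  4: outside
  5: ✓
witness against invariant: a·b → 4

Answer: INVARIANT VIOLATED at state 4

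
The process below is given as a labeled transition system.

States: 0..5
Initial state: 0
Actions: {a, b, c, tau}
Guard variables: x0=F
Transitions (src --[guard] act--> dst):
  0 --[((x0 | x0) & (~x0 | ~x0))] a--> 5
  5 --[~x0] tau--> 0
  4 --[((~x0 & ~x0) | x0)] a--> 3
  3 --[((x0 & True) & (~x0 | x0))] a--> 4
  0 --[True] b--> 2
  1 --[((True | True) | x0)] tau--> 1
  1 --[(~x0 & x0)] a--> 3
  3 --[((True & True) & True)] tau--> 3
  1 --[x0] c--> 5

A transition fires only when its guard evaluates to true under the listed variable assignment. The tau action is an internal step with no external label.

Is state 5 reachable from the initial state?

Guard filter leaves 5 enabled edge(s).
depth 0: {0}
depth 1: {2}  total {0,2}
Reach set: {0,2}

Answer: UNREACHABLE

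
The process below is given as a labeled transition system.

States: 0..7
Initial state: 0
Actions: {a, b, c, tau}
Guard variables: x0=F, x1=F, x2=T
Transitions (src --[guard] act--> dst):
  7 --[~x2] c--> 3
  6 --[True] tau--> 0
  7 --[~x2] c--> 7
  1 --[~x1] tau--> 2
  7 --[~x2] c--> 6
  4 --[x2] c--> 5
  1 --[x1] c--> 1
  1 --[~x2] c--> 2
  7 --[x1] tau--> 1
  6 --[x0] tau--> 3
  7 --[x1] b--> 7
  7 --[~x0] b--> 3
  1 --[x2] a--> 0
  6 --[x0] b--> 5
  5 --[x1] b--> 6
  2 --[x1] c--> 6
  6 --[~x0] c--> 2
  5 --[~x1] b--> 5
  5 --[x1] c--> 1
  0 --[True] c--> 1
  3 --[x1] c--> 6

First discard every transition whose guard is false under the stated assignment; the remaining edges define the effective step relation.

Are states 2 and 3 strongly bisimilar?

Answer: BISIMILAR

Trace:
Bisimulation quotient by refinement:
  π0 = {{0,1,2,3,4,5,6,7}}
  π1 = {{0,4},{1},{2,3},{5,7},{6}}
  π2 = {{0},{1},{2,3},{4},{5},{6},{7}}
stable after 3 split(s): 7 block(s)
[2]={2,3}  [3]={2,3}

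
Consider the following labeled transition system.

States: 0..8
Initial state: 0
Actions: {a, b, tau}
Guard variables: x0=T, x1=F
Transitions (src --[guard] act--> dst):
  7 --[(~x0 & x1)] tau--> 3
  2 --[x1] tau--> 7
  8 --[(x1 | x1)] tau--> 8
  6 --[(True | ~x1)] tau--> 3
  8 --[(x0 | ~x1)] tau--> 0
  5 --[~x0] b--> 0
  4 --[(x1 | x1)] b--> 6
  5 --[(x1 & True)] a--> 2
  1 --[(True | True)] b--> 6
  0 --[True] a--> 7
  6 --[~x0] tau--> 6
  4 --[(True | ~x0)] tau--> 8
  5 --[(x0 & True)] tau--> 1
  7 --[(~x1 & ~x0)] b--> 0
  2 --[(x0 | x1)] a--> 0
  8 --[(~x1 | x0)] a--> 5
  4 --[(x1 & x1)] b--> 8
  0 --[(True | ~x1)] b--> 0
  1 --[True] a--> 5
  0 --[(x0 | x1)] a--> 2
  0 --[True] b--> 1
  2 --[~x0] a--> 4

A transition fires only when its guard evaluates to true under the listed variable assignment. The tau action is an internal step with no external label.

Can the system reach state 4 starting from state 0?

After dropping false guards: 12 live edges.
Layer 0: {0}
Layer 1: {1,2,7}  total {0,1,2,7}
Layer 2: {5,6}  total {0,1,2,5,6,7}
Layer 3: {3}  total {0,1,2,3,5,6,7}
Reach set: {0,1,2,3,5,6,7}

Answer: UNREACHABLE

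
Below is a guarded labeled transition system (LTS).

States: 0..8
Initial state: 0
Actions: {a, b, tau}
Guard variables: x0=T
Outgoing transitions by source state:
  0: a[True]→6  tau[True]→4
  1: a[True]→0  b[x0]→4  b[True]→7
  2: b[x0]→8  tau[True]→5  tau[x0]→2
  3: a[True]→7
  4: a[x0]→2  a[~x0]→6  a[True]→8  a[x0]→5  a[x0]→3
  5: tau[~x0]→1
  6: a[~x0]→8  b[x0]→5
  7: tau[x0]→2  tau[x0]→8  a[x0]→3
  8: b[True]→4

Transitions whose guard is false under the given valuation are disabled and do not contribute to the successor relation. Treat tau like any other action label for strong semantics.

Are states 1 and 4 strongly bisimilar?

Bisimulation quotient by refinement:
  π0 = {{0,1,2,3,4,5,6,7,8}}
  π1 = {{0,7},{1},{2},{3,4},{5},{6,8}}
  π2 = {{0},{1},{2},{3},{4},{5},{6},{7},{8}}
9 equivalence class(es) (converged in 3)
1∈{1}, 4∈{4}

Answer: NOT BISIMILAR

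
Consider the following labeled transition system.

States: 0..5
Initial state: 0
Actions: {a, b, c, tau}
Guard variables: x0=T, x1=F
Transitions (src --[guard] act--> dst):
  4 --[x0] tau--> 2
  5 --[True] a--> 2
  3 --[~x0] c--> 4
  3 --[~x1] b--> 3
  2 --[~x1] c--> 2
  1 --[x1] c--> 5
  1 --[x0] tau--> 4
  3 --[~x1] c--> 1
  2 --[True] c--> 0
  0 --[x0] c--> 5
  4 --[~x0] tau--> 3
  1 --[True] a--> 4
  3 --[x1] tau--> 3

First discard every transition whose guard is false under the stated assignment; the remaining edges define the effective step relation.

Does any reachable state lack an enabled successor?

R = {0,2,5}
  0: c→5  [1 exit(s)]
  2: c→0  c→2  [2 exit(s)]
  5: a→2  [1 exit(s)]

Answer: DEADLOCK-FREE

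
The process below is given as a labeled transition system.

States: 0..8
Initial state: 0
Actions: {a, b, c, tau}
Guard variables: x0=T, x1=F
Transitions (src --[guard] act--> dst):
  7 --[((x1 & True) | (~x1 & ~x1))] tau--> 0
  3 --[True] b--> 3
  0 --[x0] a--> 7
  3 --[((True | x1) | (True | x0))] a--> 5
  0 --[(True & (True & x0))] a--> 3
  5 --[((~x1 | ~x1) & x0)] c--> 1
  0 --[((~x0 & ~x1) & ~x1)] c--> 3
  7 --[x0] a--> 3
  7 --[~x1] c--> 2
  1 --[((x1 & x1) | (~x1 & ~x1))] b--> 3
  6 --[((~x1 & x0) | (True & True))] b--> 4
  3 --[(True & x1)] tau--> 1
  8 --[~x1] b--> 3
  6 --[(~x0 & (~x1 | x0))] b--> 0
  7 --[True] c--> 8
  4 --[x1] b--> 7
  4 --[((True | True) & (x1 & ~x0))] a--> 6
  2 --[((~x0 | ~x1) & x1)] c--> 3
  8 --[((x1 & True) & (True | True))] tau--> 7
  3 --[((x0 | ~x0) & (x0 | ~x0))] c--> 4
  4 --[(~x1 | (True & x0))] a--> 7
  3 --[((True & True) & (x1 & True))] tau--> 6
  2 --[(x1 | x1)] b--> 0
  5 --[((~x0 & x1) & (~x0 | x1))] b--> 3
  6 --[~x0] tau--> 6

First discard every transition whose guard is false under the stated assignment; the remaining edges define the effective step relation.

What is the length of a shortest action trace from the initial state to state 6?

Answer: UNREACHABLE

Working:
Breadth-first toward 6:
  Layer 0: {0}
  Layer 1: {3,7}
  Layer 2: {2,4,5,8}
  Layer 3: {1}
6 never appears.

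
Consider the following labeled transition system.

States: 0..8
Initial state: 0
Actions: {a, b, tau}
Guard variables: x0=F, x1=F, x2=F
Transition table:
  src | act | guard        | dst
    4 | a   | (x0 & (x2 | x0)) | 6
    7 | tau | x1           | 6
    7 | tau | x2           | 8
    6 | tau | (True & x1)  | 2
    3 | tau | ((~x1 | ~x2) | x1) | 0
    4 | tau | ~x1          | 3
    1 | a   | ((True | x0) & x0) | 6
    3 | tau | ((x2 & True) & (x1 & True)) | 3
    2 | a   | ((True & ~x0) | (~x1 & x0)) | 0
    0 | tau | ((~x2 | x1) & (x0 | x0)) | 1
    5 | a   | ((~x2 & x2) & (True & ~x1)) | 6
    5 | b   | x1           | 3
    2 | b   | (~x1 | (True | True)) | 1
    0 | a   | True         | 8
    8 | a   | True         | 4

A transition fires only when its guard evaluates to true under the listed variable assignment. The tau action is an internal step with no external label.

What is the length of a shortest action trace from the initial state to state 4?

Layered search for 4:
  depth 0: {0}
  depth 1: {8}
  depth 2: {4}
4 enters at depth 2; path a·a

Answer: 2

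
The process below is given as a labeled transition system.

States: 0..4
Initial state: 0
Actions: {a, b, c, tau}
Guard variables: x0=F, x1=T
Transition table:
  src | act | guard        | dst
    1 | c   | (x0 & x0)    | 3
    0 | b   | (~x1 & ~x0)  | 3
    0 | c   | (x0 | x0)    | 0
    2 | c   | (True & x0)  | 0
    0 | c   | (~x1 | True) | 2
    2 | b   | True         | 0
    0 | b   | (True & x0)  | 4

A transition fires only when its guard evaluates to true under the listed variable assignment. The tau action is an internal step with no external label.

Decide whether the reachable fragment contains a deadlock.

Answer: DEADLOCK-FREE

Trace:
R = {0,2}
  0: c→2  [1 out]
  2: b→0  [1 out]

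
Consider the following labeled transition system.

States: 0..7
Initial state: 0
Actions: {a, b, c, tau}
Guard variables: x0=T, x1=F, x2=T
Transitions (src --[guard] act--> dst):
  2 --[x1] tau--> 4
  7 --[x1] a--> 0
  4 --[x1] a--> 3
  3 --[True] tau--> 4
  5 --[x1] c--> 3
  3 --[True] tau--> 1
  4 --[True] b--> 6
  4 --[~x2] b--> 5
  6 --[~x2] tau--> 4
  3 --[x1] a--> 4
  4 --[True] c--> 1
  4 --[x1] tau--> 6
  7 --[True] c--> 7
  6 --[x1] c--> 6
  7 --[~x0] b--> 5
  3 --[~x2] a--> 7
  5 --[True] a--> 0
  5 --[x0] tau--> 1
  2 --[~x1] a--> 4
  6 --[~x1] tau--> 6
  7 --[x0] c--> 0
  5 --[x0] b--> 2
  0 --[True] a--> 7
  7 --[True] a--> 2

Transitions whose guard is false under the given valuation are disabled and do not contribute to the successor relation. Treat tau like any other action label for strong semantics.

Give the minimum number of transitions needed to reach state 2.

Layered search for 2:
  Layer 0: {0}
  Layer 1: {7}
  Layer 2: {2}
2 enters at depth 2; path a·a

Answer: 2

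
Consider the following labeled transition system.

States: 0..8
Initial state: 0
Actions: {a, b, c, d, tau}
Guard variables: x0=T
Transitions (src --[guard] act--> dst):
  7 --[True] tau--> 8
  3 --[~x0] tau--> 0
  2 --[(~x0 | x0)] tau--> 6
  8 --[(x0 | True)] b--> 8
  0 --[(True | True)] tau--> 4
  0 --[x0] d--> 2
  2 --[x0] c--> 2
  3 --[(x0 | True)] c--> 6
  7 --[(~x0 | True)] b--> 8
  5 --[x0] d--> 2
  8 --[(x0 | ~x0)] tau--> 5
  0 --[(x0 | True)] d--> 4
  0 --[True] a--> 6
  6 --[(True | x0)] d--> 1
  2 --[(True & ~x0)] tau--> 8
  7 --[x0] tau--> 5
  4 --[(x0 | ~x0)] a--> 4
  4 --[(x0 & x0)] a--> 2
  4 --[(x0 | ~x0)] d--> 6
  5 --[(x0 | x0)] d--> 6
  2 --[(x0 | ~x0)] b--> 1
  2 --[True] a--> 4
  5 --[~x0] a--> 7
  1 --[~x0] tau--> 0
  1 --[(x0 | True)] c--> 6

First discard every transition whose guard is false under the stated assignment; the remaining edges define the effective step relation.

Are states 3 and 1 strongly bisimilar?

Answer: BISIMILAR

Analysis:
Refine partition for ~:
  π0 = {{0,1,2,3,4,5,6,7,8}}
  π1 = {{0},{1,3},{2},{4},{5,6},{7,8}}
  π2 = {{0},{1,3},{2},{4},{5},{6},{7},{8}}
Fixed point at round 3; 8 class(es).
class of 3: {1,3}; class of 1: {1,3}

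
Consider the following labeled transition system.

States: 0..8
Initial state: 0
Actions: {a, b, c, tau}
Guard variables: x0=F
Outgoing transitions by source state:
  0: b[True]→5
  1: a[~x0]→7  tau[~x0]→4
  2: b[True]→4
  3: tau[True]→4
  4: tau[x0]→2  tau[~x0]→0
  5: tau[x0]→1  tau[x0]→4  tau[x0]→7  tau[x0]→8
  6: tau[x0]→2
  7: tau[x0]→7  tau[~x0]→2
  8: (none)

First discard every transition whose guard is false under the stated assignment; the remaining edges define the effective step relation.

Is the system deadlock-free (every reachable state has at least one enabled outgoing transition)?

R = {0,5}
  0: b→5  [1 out]
  5: ∅  [no exit]
Path to 5: b

Answer: DEADLOCK at state 5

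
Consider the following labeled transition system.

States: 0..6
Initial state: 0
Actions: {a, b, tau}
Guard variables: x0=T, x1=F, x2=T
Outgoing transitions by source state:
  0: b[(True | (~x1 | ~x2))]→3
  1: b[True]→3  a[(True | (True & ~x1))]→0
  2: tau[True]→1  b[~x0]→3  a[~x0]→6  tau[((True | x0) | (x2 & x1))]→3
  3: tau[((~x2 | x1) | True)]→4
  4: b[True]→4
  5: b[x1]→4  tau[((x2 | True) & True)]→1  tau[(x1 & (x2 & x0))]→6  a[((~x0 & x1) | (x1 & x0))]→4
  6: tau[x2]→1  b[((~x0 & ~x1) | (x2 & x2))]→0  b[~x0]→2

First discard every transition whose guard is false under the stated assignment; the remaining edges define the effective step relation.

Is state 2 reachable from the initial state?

Answer: UNREACHABLE

Analysis:
Guard filter leaves 10 enabled edge(s).
Layer 0: {0}
Layer 1: {3}  now seen {0,3}
Layer 2: {4}  now seen {0,3,4}
Reachable = {0,3,4}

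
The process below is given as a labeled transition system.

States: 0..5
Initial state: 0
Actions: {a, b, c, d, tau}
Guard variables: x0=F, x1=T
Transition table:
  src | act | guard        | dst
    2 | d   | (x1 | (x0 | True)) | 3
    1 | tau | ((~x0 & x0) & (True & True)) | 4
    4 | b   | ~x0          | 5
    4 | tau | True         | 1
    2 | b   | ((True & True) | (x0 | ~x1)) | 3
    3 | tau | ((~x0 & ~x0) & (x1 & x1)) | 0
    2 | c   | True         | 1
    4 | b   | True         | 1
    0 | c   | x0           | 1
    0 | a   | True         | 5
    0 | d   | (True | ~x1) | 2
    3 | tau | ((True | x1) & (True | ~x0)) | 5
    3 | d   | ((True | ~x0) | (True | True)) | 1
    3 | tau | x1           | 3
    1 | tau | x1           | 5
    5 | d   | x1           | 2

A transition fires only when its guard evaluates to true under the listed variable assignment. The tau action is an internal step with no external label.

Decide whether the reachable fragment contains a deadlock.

Answer: DEADLOCK-FREE

Working:
Reachable = {0,1,2,3,5}
  0: a→5  d→2  [2 out]
  1: tau→5  [1 out]
  2: b→3  c→1  d→3  [3 out]
  3: d→1  tau→0  tau→3  tau→5  [4 out]
  5: d→2  [1 out]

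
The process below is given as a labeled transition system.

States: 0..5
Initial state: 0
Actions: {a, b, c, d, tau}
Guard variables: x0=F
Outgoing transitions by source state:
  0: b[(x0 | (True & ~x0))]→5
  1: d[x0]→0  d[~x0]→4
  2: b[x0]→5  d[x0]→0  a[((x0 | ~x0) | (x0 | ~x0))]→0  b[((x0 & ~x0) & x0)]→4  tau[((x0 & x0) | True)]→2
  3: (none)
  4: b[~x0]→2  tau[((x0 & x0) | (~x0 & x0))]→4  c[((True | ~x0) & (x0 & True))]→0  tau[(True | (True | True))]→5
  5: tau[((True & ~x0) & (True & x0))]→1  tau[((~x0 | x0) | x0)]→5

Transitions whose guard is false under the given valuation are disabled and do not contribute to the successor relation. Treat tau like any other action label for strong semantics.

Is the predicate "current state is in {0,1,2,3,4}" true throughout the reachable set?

Inv-set: {0,1,2,3,4}
R = {0,5}
  0: ok
  5: ✗ unsafe
reach 5 via b — violates

Answer: INVARIANT VIOLATED at state 5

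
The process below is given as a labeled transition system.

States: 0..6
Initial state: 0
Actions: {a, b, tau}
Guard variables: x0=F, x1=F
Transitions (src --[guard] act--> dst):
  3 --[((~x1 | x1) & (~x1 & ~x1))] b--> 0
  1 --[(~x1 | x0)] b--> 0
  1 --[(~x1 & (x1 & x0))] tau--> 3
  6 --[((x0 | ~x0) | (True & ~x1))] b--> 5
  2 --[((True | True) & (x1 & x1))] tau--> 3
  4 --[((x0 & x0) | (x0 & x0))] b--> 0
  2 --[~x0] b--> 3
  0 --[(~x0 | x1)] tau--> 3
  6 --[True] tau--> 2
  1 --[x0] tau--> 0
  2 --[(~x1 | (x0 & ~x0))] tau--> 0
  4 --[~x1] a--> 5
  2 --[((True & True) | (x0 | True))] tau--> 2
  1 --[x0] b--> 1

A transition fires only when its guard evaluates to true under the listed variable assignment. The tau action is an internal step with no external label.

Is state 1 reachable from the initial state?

Answer: UNREACHABLE

Working:
After dropping false guards: 9 live edges.
L0 = {0}
L1 = {3}  now seen {0,3}
Reach set: {0,3}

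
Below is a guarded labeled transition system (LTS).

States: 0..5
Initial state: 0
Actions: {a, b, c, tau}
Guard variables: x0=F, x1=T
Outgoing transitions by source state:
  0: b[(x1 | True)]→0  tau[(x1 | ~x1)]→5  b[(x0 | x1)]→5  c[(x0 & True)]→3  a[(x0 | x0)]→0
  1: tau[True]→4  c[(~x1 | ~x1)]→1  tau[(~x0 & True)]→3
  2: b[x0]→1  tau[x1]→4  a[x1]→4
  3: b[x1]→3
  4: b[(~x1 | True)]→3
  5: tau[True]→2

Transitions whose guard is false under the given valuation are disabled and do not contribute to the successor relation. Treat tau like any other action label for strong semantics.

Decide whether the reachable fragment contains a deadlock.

Reachable = {0,2,3,4,5}
  0: b→0  b→5  tau→5  [3 out]
  2: a→4  tau→4  [2 out]
  3: b→3  [1 out]
  4: b→3  [1 out]
  5: tau→2  [1 out]

Answer: DEADLOCK-FREE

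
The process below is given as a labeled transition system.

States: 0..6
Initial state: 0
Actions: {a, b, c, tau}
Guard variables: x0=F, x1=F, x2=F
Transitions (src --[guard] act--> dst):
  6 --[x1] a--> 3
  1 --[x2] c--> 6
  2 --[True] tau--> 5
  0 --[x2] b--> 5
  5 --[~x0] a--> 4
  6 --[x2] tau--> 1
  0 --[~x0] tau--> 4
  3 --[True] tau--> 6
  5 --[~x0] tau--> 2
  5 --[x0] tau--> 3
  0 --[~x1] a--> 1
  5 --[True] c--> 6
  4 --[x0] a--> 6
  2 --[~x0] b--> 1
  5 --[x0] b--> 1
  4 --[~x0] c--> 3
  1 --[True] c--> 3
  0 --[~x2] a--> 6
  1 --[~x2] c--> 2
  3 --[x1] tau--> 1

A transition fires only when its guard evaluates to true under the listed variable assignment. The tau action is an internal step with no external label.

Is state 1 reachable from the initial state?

After dropping false guards: 12 live edges.
Layer 0: {0}
Layer 1: {1,4,6}  now seen {0,1,4,6}
Layer 2: {2,3}  now seen {0,1,2,3,4,6}
Layer 3: {5}  now seen {0,1,2,3,4,5,6}
R = {0,1,2,3,4,5,6}
Path to 1: a

Answer: REACHABLE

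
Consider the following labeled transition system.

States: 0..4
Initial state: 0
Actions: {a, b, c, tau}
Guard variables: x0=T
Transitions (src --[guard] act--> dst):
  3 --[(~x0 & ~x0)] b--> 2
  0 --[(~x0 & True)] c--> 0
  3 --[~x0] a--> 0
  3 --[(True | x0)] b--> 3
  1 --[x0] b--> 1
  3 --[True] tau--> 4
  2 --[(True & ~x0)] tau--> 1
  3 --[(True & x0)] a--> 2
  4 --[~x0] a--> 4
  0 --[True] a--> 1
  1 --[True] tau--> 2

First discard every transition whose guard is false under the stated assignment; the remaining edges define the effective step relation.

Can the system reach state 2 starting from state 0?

Guard filter leaves 6 enabled edge(s).
L0 = {0}
L1 = {1}  total {0,1}
L2 = {2}  total {0,1,2}
R = {0,1,2}
witness 2: a·tau

Answer: REACHABLE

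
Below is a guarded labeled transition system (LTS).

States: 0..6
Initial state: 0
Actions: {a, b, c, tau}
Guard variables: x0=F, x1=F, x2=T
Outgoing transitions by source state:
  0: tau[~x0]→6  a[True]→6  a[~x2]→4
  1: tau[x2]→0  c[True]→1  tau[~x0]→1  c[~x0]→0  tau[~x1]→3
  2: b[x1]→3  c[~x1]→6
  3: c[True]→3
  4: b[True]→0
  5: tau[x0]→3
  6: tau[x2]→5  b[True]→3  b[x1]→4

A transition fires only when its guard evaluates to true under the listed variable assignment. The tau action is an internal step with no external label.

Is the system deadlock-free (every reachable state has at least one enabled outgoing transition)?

R = {0,3,5,6}
  0: a→6  tau→6  [deg 2]
  3: c→3  [deg 1]
  5: ∅  [no exit]
  6: b→3  tau→5  [deg 2]
witness 5: tau·tau

Answer: DEADLOCK at state 5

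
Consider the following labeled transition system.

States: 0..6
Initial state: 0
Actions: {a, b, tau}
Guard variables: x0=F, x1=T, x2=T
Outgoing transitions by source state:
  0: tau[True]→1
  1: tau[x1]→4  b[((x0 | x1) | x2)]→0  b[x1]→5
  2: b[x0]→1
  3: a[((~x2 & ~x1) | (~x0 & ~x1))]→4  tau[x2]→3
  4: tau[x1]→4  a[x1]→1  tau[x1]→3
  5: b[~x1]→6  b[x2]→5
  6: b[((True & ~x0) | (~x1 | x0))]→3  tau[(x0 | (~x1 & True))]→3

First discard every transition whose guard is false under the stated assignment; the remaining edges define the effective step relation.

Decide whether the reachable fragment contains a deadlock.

Reachable = {0,1,3,4,5}
  0: tau→1  [1 out]
  1: b→0  b→5  tau→4  [3 out]
  3: tau→3  [1 out]
  4: a→1  tau→3  tau→4  [3 out]
  5: b→5  [1 out]

Answer: DEADLOCK-FREE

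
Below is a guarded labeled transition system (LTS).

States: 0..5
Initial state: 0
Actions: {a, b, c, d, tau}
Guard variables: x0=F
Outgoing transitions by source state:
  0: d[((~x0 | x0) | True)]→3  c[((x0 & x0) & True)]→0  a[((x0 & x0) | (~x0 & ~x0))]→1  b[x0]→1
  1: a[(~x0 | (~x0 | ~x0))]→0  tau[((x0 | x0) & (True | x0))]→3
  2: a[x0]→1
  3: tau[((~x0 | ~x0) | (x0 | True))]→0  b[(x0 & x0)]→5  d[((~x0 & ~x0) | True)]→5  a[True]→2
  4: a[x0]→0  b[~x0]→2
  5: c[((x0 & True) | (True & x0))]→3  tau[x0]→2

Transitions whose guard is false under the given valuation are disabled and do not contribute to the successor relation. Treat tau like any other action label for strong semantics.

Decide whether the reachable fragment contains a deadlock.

Answer: DEADLOCK at state 2

Analysis:
Reachable = {0,1,2,3,5}
  0: a→1  d→3  [2 exit(s)]
  1: a→0  [1 exit(s)]
  2: ∅  [STUCK]
  3: a→2  d→5  tau→0  [3 exit(s)]
  5: ∅  [STUCK]
trace reaching 2: d·a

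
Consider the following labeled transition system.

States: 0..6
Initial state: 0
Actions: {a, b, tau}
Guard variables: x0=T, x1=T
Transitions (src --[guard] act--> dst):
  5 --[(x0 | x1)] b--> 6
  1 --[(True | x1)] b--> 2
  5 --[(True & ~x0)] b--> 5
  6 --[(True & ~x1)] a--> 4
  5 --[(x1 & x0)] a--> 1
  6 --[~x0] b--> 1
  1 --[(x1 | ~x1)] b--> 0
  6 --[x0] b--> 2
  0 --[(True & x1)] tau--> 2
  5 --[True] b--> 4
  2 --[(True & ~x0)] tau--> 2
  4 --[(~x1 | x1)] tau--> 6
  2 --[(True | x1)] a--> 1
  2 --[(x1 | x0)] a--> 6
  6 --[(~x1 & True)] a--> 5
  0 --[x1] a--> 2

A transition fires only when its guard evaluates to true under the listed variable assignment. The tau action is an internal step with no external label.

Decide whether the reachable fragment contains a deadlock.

Answer: DEADLOCK-FREE

Trace:
R = {0,1,2,6}
  0: a→2  tau→2  [2 exit(s)]
  1: b→0  b→2  [2 exit(s)]
  2: a→1  a→6  [2 exit(s)]
  6: b→2  [1 exit(s)]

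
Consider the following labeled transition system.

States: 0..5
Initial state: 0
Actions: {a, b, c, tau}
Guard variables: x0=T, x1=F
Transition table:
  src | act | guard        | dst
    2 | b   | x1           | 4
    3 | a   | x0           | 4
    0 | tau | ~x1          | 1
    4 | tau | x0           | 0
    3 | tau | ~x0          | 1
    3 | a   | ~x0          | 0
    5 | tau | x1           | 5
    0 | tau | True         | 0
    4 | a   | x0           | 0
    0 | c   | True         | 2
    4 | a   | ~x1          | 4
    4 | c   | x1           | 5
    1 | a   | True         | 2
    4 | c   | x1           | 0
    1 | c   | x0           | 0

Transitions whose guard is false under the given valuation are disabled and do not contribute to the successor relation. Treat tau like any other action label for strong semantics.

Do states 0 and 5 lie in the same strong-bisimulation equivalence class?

Compute ~ classes (split until stable):
  P[0] = {{0,1,2,3,4,5}}
  P[1] = {{0},{1},{2,5},{3},{4}}
5 equivalence class(es) (converged in 2)
0∈{0}, 5∈{2,5}

Answer: NOT BISIMILAR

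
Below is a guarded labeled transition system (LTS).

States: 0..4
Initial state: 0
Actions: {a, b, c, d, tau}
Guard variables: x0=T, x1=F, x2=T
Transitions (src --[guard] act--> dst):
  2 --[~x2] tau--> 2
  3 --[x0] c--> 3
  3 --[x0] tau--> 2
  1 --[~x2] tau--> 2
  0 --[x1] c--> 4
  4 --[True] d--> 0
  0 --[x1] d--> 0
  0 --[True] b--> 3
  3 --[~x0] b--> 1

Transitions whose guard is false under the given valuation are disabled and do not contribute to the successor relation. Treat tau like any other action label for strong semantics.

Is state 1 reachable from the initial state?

Answer: UNREACHABLE

Trace:
4 transition(s) survive guard evaluation.
Layer 0: {0}
Layer 1: {3}  total {0,3}
Layer 2: {2}  total {0,2,3}
R = {0,2,3}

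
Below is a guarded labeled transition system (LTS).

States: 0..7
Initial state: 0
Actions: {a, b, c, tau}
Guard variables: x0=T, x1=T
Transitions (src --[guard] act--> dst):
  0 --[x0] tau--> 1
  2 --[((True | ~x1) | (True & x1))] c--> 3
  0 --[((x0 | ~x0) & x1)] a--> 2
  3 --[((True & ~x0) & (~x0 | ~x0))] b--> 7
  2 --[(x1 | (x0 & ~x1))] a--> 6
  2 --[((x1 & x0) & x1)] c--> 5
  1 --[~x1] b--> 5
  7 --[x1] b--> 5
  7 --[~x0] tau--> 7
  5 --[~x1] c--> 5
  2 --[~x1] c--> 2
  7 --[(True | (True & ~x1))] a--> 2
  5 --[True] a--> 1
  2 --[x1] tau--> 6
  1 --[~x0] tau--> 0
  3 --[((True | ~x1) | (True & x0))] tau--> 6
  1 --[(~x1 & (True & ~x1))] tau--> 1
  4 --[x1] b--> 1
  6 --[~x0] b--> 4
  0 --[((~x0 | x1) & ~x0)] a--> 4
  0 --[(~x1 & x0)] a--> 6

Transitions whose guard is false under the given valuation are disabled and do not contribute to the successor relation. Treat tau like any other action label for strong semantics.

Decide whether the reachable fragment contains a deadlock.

Reachable = {0,1,2,3,5,6}
  0: a→2  tau→1  [2 out]
  1: ∅  [no exit]
  2: a→6  c→3  c→5  tau→6  [4 out]
  3: tau→6  [1 out]
  5: a→1  [1 out]
  6: ∅  [no exit]
Path to 1: tau

Answer: DEADLOCK at state 1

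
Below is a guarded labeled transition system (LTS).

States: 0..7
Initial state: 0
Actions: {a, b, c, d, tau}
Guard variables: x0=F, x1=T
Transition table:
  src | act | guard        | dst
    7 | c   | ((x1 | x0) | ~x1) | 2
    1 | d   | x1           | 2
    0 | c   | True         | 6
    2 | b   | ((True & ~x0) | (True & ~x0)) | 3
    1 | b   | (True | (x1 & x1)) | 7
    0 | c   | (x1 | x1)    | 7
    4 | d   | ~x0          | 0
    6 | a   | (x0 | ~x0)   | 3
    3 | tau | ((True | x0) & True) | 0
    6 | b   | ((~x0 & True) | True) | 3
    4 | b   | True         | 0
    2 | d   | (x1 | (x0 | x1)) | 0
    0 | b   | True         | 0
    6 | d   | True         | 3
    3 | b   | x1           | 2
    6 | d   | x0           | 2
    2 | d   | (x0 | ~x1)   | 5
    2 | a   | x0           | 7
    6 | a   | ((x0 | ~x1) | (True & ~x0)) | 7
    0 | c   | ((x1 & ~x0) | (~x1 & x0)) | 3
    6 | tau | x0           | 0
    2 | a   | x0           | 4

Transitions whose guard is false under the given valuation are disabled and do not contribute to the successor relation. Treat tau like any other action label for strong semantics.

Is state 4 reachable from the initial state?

Answer: UNREACHABLE

Trace:
After dropping false guards: 17 live edges.
depth 0: {0}
depth 1: {3,6,7}  now seen {0,3,6,7}
depth 2: {2}  now seen {0,2,3,6,7}
Reachable = {0,2,3,6,7}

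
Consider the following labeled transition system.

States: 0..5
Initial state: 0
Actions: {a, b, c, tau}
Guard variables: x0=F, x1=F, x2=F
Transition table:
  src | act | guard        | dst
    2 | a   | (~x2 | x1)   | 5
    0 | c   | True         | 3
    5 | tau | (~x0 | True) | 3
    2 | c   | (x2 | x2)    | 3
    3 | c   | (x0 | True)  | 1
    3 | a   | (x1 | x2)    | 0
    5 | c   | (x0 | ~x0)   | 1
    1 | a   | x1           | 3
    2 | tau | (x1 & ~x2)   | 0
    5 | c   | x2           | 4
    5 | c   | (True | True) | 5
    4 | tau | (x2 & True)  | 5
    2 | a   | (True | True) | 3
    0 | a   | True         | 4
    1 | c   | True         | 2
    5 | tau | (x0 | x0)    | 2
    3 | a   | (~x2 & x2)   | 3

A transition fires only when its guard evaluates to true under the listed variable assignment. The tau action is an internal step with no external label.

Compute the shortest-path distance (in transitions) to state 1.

Answer: 2

Trace:
BFS to 1:
  Layer 0: {0}
  Layer 1: {3,4}
  Layer 2: {1}
first hit 1 at d=2 via c·c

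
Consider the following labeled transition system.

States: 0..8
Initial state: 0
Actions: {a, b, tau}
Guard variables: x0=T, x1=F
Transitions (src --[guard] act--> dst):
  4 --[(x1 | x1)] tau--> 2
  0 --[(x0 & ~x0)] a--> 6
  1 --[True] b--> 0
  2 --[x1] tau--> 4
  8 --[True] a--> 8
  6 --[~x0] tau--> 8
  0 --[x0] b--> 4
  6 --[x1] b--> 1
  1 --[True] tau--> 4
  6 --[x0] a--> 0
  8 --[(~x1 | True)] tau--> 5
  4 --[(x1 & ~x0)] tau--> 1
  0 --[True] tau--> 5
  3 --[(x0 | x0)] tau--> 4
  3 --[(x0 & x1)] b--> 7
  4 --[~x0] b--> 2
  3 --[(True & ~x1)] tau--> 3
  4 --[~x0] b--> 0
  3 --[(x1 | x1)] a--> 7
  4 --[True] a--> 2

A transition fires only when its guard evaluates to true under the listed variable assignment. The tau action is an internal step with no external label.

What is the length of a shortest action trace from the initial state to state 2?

Answer: 2

Trace:
BFS to 2:
  depth 0: {0}
  depth 1: {4,5}
  depth 2: {2}
depth(2)=2, e.g. b·a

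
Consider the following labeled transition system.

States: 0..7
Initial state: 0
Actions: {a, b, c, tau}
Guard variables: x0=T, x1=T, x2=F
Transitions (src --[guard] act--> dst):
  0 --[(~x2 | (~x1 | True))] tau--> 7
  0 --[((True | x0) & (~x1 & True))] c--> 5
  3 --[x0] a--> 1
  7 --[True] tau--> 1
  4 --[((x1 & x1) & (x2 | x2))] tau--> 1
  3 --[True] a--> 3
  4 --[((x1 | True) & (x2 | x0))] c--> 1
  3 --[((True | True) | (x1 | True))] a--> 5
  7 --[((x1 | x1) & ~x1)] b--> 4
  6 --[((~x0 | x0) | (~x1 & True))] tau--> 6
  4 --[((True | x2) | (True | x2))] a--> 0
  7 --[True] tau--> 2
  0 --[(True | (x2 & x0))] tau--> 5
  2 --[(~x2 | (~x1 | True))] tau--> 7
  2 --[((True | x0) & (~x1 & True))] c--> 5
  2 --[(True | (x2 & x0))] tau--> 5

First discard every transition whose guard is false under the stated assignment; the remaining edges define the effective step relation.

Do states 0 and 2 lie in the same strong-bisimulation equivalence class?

Compute ~ classes (split until stable):
  round 0: {{0,1,2,3,4,5,6,7}}
  round 1: {{0,2,6,7},{1,5},{3},{4}}
  round 2: {{0,2,7},{1,5},{3},{4},{6}}
5 equivalence class(es) (converged in 3)
class of 0: {0,2,7}; class of 2: {0,2,7}

Answer: BISIMILAR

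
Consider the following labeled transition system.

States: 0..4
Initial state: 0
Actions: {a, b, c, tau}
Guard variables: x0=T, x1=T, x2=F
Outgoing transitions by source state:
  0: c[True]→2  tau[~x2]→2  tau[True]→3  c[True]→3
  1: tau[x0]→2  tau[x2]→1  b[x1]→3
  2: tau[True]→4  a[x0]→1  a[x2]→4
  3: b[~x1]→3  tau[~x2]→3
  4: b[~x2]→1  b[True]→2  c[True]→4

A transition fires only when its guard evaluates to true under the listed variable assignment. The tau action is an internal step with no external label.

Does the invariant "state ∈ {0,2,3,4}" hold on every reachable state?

Answer: INVARIANT VIOLATED at state 1

Working:
Allowed set {0,2,3,4}
Reachable = {0,1,2,3,4}
  0: safe
  1: ✗ unsafe
  2: safe
  3: safe
  4: safe
counterexample path to 1: c·a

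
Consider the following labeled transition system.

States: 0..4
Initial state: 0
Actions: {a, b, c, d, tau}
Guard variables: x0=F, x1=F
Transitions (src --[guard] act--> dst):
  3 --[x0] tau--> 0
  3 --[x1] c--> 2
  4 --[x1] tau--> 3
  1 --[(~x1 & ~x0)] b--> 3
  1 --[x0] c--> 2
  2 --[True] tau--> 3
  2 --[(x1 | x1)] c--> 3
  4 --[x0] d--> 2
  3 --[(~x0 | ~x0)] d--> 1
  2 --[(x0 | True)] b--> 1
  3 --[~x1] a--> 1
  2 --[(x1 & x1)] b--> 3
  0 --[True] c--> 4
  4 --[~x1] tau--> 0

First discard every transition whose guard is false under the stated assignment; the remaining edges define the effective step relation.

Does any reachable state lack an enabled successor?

Reach set: {0,4}
  0: c→4  [1 exit(s)]
  4: tau→0  [1 exit(s)]

Answer: DEADLOCK-FREE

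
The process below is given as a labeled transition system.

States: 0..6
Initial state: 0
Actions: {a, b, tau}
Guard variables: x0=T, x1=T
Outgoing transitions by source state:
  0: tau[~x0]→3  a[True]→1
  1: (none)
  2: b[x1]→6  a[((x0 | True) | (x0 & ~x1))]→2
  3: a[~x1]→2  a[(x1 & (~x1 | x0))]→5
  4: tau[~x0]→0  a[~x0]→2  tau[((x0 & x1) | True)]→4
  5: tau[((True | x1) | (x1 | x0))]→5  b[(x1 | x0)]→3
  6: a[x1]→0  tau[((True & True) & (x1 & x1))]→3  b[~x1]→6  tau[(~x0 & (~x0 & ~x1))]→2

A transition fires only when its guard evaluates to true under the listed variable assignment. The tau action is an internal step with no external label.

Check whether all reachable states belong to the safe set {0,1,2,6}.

Answer: INVARIANT HOLDS

Working:
Safe = {0,1,2,6}
Reachable = {0,1}
  0: ok
  1: ok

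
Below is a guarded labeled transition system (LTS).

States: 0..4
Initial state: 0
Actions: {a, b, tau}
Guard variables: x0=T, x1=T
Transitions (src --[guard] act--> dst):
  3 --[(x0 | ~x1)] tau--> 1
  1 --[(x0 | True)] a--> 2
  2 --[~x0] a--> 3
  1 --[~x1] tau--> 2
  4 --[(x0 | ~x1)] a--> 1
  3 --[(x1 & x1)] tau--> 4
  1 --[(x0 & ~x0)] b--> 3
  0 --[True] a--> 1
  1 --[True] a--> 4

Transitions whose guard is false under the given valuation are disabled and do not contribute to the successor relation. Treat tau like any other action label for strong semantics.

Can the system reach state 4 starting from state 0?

After dropping false guards: 6 live edges.
L0 = {0}
L1 = {1}  total {0,1}
L2 = {2,4}  total {0,1,2,4}
R = {0,1,2,4}
Path to 4: a·a

Answer: REACHABLE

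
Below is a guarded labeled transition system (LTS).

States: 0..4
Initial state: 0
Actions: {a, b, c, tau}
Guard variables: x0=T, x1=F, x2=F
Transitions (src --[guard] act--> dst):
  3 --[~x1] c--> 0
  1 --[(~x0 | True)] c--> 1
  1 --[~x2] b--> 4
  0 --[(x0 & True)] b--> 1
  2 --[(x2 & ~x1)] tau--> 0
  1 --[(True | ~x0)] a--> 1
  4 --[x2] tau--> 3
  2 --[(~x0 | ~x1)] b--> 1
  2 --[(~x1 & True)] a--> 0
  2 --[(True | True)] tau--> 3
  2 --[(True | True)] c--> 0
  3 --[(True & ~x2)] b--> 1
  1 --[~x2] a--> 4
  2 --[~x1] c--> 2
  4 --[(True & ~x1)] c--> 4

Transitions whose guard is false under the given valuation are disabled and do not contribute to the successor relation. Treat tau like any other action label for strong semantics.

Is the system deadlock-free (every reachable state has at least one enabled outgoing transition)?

Reachable = {0,1,4}
  0: b→1  [deg 1]
  1: a→1  a→4  b→4  c→1  [deg 4]
  4: c→4  [deg 1]

Answer: DEADLOCK-FREE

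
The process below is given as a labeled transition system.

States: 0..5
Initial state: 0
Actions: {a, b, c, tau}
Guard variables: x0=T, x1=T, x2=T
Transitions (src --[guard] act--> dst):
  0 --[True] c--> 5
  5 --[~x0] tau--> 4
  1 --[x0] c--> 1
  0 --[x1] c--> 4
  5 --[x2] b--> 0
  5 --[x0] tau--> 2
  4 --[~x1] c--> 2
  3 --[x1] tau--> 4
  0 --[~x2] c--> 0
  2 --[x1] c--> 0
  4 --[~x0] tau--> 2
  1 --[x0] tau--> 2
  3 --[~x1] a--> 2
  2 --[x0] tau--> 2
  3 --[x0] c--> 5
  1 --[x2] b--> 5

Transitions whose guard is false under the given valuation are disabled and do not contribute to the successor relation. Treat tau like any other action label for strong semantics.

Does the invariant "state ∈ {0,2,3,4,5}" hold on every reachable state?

Safe = {0,2,3,4,5}
Reachable = {0,2,4,5}
  0: ✓
  2: ✓
  4: ✓
  5: ✓

Answer: INVARIANT HOLDS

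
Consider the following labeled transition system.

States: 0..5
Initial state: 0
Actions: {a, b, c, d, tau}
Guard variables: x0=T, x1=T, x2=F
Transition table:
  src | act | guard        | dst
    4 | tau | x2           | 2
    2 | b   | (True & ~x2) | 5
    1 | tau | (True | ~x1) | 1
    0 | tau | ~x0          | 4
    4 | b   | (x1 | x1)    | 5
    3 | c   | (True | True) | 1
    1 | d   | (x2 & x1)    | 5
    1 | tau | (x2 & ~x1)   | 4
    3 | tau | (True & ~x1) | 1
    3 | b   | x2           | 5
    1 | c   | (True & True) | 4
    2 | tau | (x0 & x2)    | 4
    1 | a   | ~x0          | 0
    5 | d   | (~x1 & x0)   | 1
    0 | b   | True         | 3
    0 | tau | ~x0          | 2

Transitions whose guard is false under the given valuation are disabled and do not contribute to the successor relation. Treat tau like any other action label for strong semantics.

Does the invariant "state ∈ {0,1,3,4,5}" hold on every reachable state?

Allowed set {0,1,3,4,5}
R = {0,1,3,4,5}
  0: ✓
  1: ✓
  3: ✓
  4: ✓
  5: ✓

Answer: INVARIANT HOLDS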